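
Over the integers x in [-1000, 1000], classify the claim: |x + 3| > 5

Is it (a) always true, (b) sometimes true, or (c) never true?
Holds at x = 3: LHS = |3 + 3| = |6| = 6; 6 > 5 — holds
Fails at x = 0: LHS = |0 + 3| = |3| = 3; 3 > 5 — FAILS
It is satisfied by some integers in the range but not all.

Answer: Sometimes true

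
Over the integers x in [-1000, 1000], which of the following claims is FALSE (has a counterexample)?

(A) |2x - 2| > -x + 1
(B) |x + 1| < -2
(A) x = 1: LHS = |2·1 - 2| = |0| = 0, RHS = -1 + 1 = 0; 0 > 0 — FAILS
(B) x = 0: LHS = |0 + 1| = |1| = 1; 1 < -2 — FAILS

Answer: Both A and B are false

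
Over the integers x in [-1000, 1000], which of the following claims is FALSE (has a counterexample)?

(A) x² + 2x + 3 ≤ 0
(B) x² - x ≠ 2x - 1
(A) x = 0: LHS = 0² + 2·0 + 3 = 3; 3 ≤ 0 — FAILS

(B) Track d = LHS − RHS over the integers in [-1000, 1000]. Equality would need d = 0, but d changes sign only between consecutive integers, jumping over 0:
x = 0: LHS = 0² - 0 = 0, RHS = 2·0 - 1 = -1; 0 ≠ -1 — holds  (d = 1)
x = 1: LHS = 1² - 1 = 0, RHS = 2·1 - 1 = 1; 0 ≠ 1 — holds  (d = -1)
x = 2: LHS = 2² - 2 = 2, RHS = 2·2 - 1 = 3; 2 ≠ 3 — holds  (d = -1)
x = 3: LHS = 3² - 3 = 6, RHS = 2·3 - 1 = 5; 6 ≠ 5 — holds  (d = 1)
Away from these crossings d keeps a constant sign, and checking every integer in [-1000, 1000] confirms d ≠ 0 throughout. Hence the two sides are never equal, so the relation holds for every integer in [-1000, 1000].

Only (A) has a counterexample.

Answer: A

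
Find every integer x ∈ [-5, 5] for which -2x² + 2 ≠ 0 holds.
Holds for: {-5, -4, -3, -2, 0, 2, 3, 4, 5}
Fails for: {-1, 1}

Answer: {-5, -4, -3, -2, 0, 2, 3, 4, 5}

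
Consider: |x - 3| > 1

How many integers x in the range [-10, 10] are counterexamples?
Counterexamples in [-10, 10]: {2, 3, 4}.

Counting them gives 3 values.

Answer: 3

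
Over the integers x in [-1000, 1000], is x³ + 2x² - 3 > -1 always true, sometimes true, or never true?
Holds at x = 1: LHS = 1³ + 2·1² - 3 = 0; 0 > -1 — holds
Fails at x = 0: LHS = 0³ + 2·0² - 3 = -3; -3 > -1 — FAILS
It is satisfied by some integers in the range but not all.

Answer: Sometimes true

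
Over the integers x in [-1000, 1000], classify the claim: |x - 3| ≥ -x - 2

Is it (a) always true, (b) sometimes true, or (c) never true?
Over all integers in [-1000, 1000], LHS − RHS is smallest at x = 0, where it equals 5:
x = 0: LHS = |0 - 3| = |-3| = 3, RHS = -0 - 2 = -2; 3 ≥ -2 — holds
At the ends of the range:
x = -1000: LHS = |(-1000) - 3| = |-1003| = 1003, RHS = -(-1000) - 2 = 998; 1003 ≥ 998 — holds
x = 1000: LHS = |1000 - 3| = |997| = 997, RHS = -1000 - 2 = -1002; 997 ≥ -1002 — holds
Hence LHS − RHS is never negative, i.e. LHS ≥ RHS throughout, so the relation holds for every integer in [-1000, 1000].

No counterexample exists.

Answer: Always true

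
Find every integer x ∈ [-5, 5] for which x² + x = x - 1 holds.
Over all integers in [-5, 5], LHS − RHS is always positive; it is smallest at x = 0, where it equals 1:
x = 0: LHS = 0² + 0 = 0, RHS = 0 - 1 = -1; 0 = -1 — FAILS
At the ends of the range:
x = -5: LHS = (-5)² + (-5) = 20, RHS = (-5) - 1 = -6; 20 = -6 — FAILS
x = 5: LHS = 5² + 5 = 30, RHS = 5 - 1 = 4; 30 = 4 — FAILS
Hence LHS − RHS is never 0, i.e. the two sides are never equal, so the claimed relation (=) fails for every integer in [-5, 5].

Answer: None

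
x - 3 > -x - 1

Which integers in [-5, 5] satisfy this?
Holds for: {2, 3, 4, 5}
Fails for: {-5, -4, -3, -2, -1, 0, 1}

Answer: {2, 3, 4, 5}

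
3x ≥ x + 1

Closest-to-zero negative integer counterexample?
Testing negative integers from -1 downward:
x = -1: LHS = 3·(-1) = -3, RHS = (-1) + 1 = 0; -3 ≥ 0 — FAILS  ← closest negative counterexample to 0

Answer: x = -1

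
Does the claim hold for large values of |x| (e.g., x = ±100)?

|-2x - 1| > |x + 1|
x = 100: LHS = |-2·100 - 1| = |-201| = 201, RHS = |100 + 1| = |101| = 101; 201 > 101 — holds
x = -100: LHS = |-2·(-100) - 1| = |199| = 199, RHS = |(-100) + 1| = |-99| = 99; 199 > 99 — holds

Answer: Yes, holds for both x = 100 and x = -100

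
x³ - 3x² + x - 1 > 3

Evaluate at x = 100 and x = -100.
x = 100: LHS = 100³ - 3·100² + 100 - 1 = 970099; 970099 > 3 — holds
x = -100: LHS = (-100)³ - 3·(-100)² + (-100) - 1 = -1030101; -1030101 > 3 — FAILS

Answer: Partially: holds for x = 100, fails for x = -100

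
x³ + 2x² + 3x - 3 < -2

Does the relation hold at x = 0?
x = 0: LHS = 0³ + 2·0² + 3·0 - 3 = -3; -3 < -2 — holds

The relation is satisfied at x = 0.

Answer: Yes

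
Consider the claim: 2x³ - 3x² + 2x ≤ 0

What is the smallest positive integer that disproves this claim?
Testing positive integers:
x = 1: LHS = 2·1³ - 3·1² + 2·1 = 1; 1 ≤ 0 — FAILS  ← smallest positive counterexample

Answer: x = 1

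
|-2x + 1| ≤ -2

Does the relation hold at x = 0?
x = 0: LHS = |-2·0 + 1| = |1| = 1; 1 ≤ -2 — FAILS

The relation fails at x = 0, so x = 0 is a counterexample.

Answer: No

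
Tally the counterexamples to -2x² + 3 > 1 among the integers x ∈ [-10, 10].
Counterexamples in [-10, 10]: {-10, -9, -8, -7, -6, -5, -4, -3, -2, -1, 1, 2, 3, 4, 5, 6, 7, 8, 9, 10}.

Counting them gives 20 values.

Answer: 20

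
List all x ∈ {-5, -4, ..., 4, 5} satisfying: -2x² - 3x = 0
Holds for: {0}
Fails for: {-5, -4, -3, -2, -1, 1, 2, 3, 4, 5}

Answer: {0}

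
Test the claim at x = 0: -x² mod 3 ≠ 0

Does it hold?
x = 0: LHS = (-0²) mod 3 = 0 mod 3 = 0; 0 ≠ 0 — FAILS

The relation fails at x = 0, so x = 0 is a counterexample.

Answer: No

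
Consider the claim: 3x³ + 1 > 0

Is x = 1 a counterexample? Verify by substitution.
Substitute x = 1 into the relation:
x = 1: LHS = 3·1³ + 1 = 4; 4 > 0 — holds

The claim holds here, so x = 1 is not a counterexample. (A counterexample exists elsewhere, e.g. x = -1.)

Answer: No, x = 1 is not a counterexample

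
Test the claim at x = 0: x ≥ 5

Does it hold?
x = 0: 0 ≥ 5 — FAILS

The relation fails at x = 0, so x = 0 is a counterexample.

Answer: No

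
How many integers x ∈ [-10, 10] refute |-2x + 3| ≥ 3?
Counterexamples in [-10, 10]: {1, 2}.

Counting them gives 2 values.

Answer: 2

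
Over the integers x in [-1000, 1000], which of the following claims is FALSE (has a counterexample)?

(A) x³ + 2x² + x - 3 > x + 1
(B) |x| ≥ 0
(A) x = 0: LHS = 0³ + 2·0² + 0 - 3 = -3, RHS = 0 + 1 = 1; -3 > 1 — FAILS

(B) An absolute value is never negative, so the left side is ≥ 0 for every x, while the right side is 0. Tightest case in [-1000, 1000] is x = 0:
x = 0: LHS = |0| = 0; 0 ≥ 0 — holds
Hence LHS − RHS is never negative, i.e. LHS ≥ RHS throughout, so the relation holds for every integer in [-1000, 1000].

Only (A) has a counterexample.

Answer: A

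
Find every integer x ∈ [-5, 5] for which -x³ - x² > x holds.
Holds for: {-5, -4, -3, -2, -1}
Fails for: {0, 1, 2, 3, 4, 5}

Answer: {-5, -4, -3, -2, -1}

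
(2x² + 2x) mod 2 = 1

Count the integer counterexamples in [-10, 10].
Counterexamples in [-10, 10]: {-10, -9, -8, -7, -6, -5, -4, -3, -2, -1, 0, 1, 2, 3, 4, 5, 6, 7, 8, 9, 10}.

Counting them gives 21 values.

Answer: 21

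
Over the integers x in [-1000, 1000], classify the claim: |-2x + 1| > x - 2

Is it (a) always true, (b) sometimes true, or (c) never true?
Over all integers in [-1000, 1000], LHS − RHS is smallest at x = 1, where it equals 2:
x = 1: LHS = |-2·1 + 1| = |-1| = 1, RHS = 1 - 2 = -1; 1 > -1 — holds
At the ends of the range:
x = -1000: LHS = |-2·(-1000) + 1| = |2001| = 2001, RHS = (-1000) - 2 = -1002; 2001 > -1002 — holds
x = 1000: LHS = |-2·1000 + 1| = |-1999| = 1999, RHS = 1000 - 2 = 998; 1999 > 998 — holds
Hence LHS − RHS is never zero or negative, i.e. LHS > RHS throughout, so the relation holds for every integer in [-1000, 1000].

No counterexample exists.

Answer: Always true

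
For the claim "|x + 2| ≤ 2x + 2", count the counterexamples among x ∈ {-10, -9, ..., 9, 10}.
Counterexamples in [-10, 10]: {-10, -9, -8, -7, -6, -5, -4, -3, -2, -1}.

Counting them gives 10 values.

Answer: 10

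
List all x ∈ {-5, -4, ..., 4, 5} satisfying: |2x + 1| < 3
Holds for: {-1, 0}
Fails for: {-5, -4, -3, -2, 1, 2, 3, 4, 5}

Answer: {-1, 0}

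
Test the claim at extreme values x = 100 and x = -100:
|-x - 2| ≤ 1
x = 100: LHS = |-100 - 2| = |-102| = 102; 102 ≤ 1 — FAILS
x = -100: LHS = |-(-100) - 2| = |98| = 98; 98 ≤ 1 — FAILS

Answer: No, fails for both x = 100 and x = -100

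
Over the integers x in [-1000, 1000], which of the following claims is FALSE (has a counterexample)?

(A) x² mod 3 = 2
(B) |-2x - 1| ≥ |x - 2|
(A) x = 0: LHS = (0²) mod 3 = 0 mod 3 = 0; 0 = 2 — FAILS
(B) x = 0: LHS = |-2·0 - 1| = |-1| = 1, RHS = |0 - 2| = |-2| = 2; 1 ≥ 2 — FAILS

Answer: Both A and B are false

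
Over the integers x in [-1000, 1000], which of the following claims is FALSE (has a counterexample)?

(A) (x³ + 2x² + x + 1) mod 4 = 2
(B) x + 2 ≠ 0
(A) x = 0: LHS = (0³ + 2·0² + 0 + 1) mod 4 = 1 mod 4 = 1; 1 = 2 — FAILS
(B) x = -2: LHS = (-2) + 2 = 0; 0 ≠ 0 — FAILS

Answer: Both A and B are false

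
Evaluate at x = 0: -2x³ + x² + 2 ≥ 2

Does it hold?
x = 0: LHS = -2·0³ + 0² + 2 = 2; 2 ≥ 2 — holds

The relation is satisfied at x = 0.

Answer: Yes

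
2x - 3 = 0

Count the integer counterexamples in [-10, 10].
Counterexamples in [-10, 10]: {-10, -9, -8, -7, -6, -5, -4, -3, -2, -1, 0, 1, 2, 3, 4, 5, 6, 7, 8, 9, 10}.

Counting them gives 21 values.

Answer: 21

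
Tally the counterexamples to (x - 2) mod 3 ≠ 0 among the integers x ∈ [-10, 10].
Counterexamples in [-10, 10]: {-10, -7, -4, -1, 2, 5, 8}.

Counting them gives 7 values.

Answer: 7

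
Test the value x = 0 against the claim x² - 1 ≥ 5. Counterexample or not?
Substitute x = 0 into the relation:
x = 0: LHS = 0² - 1 = -1; -1 ≥ 5 — FAILS

Since the claim fails at x = 0, this value is a counterexample.

Answer: Yes, x = 0 is a counterexample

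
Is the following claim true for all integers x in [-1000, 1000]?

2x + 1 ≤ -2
The claim fails at x = 0:
x = 0: LHS = 2·0 + 1 = 1; 1 ≤ -2 — FAILS

Because a single integer refutes it, the statement is false.

Answer: False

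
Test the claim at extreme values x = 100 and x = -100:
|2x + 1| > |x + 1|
x = 100: LHS = |2·100 + 1| = |201| = 201, RHS = |100 + 1| = |101| = 101; 201 > 101 — holds
x = -100: LHS = |2·(-100) + 1| = |-199| = 199, RHS = |(-100) + 1| = |-99| = 99; 199 > 99 — holds

Answer: Yes, holds for both x = 100 and x = -100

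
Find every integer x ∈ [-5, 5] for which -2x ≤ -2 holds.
Holds for: {1, 2, 3, 4, 5}
Fails for: {-5, -4, -3, -2, -1, 0}

Answer: {1, 2, 3, 4, 5}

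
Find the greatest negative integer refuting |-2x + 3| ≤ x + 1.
Testing negative integers from -1 downward:
x = -1: LHS = |-2·(-1) + 3| = |5| = 5, RHS = (-1) + 1 = 0; 5 ≤ 0 — FAILS  ← closest negative counterexample to 0

Answer: x = -1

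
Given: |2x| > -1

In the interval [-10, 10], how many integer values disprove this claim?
An absolute value is never negative, so the left side is ≥ 0 for every x, while the right side is -1. Tightest case in [-10, 10] is x = 0:
x = 0: LHS = |2·0| = |0| = 0; 0 > -1 — holds
Hence LHS − RHS is never zero or negative, i.e. LHS > RHS throughout, so the relation holds for every integer in [-10, 10].

No counterexample appears in that range.

Answer: 0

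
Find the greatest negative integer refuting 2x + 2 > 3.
Testing negative integers from -1 downward:
x = -1: LHS = 2·(-1) + 2 = 0; 0 > 3 — FAILS  ← closest negative counterexample to 0

Answer: x = -1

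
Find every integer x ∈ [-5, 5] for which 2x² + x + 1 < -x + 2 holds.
Holds for: {-1, 0}
Fails for: {-5, -4, -3, -2, 1, 2, 3, 4, 5}

Answer: {-1, 0}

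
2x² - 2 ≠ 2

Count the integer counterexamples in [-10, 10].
Track d = LHS − RHS over the integers in [-10, 10]. Equality would need d = 0, but d changes sign only between consecutive integers, jumping over 0:
x = -2: LHS = 2·(-2)² - 2 = 6; 6 ≠ 2 — holds  (d = 4)
x = -1: LHS = 2·(-1)² - 2 = 0; 0 ≠ 2 — holds  (d = -2)
x = 1: LHS = 2·1² - 2 = 0; 0 ≠ 2 — holds  (d = -2)
x = 2: LHS = 2·2² - 2 = 6; 6 ≠ 2 — holds  (d = 4)
Away from these crossings d keeps a constant sign, and checking every integer in [-10, 10] confirms d ≠ 0 throughout. Hence the two sides are never equal, so the relation holds for every integer in [-10, 10].

No counterexample appears in that range.

Answer: 0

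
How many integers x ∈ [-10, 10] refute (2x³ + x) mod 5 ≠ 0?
Counterexamples in [-10, 10]: {-10, -5, 0, 5, 10}.

Counting them gives 5 values.

Answer: 5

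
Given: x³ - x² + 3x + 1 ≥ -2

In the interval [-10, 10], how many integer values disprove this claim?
Counterexamples in [-10, 10]: {-10, -9, -8, -7, -6, -5, -4, -3, -2, -1}.

Counting them gives 10 values.

Answer: 10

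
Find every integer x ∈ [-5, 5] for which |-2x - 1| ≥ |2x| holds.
Holds for: {0, 1, 2, 3, 4, 5}
Fails for: {-5, -4, -3, -2, -1}

Answer: {0, 1, 2, 3, 4, 5}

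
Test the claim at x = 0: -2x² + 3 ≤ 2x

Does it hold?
x = 0: LHS = -2·0² + 3 = 3, RHS = 2·0 = 0; 3 ≤ 0 — FAILS

The relation fails at x = 0, so x = 0 is a counterexample.

Answer: No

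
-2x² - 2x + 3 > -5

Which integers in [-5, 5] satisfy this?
Holds for: {-2, -1, 0, 1}
Fails for: {-5, -4, -3, 2, 3, 4, 5}

Answer: {-2, -1, 0, 1}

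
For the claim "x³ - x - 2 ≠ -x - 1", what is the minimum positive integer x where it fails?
Testing positive integers:
x = 1: LHS = 1³ - 1 - 2 = -2, RHS = -1 - 1 = -2; -2 ≠ -2 — FAILS  ← smallest positive counterexample

Answer: x = 1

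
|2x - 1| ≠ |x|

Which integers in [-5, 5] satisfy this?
Holds for: {-5, -4, -3, -2, -1, 0, 2, 3, 4, 5}
Fails for: {1}

Answer: {-5, -4, -3, -2, -1, 0, 2, 3, 4, 5}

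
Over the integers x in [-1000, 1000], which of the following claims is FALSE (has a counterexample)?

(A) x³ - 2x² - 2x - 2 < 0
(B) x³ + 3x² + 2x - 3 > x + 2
(A) x = 3: LHS = 3³ - 2·3² - 2·3 - 2 = 1; 1 < 0 — FAILS
(B) x = 0: LHS = 0³ + 3·0² + 2·0 - 3 = -3, RHS = 0 + 2 = 2; -3 > 2 — FAILS

Answer: Both A and B are false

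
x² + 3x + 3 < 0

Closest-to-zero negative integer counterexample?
Testing negative integers from -1 downward:
x = -1: LHS = (-1)² + 3·(-1) + 3 = 1; 1 < 0 — FAILS  ← closest negative counterexample to 0

Answer: x = -1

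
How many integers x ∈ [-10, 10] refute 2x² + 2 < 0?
Counterexamples in [-10, 10]: {-10, -9, -8, -7, -6, -5, -4, -3, -2, -1, 0, 1, 2, 3, 4, 5, 6, 7, 8, 9, 10}.

Counting them gives 21 values.

Answer: 21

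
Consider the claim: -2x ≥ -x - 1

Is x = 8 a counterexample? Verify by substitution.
Substitute x = 8 into the relation:
x = 8: LHS = -2·8 = -16, RHS = -8 - 1 = -9; -16 ≥ -9 — FAILS

Since the claim fails at x = 8, this value is a counterexample.

Answer: Yes, x = 8 is a counterexample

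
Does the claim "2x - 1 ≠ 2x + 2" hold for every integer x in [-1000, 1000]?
Over all integers in [-1000, 1000], LHS − RHS is always negative; it is closest to 0 at x = 0, where it equals -3:
x = 0: LHS = 2·0 - 1 = -1, RHS = 2·0 + 2 = 2; -1 ≠ 2 — holds
At the ends of the range:
x = -1000: LHS = 2·(-1000) - 1 = -2001, RHS = 2·(-1000) + 2 = -1998; -2001 ≠ -1998 — holds
x = 1000: LHS = 2·1000 - 1 = 1999, RHS = 2·1000 + 2 = 2002; 1999 ≠ 2002 — holds
Hence LHS − RHS is never 0, i.e. the two sides are never equal, so the relation holds for every integer in [-1000, 1000].

No counterexample exists.

Answer: True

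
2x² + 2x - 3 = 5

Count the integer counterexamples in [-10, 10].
Counterexamples in [-10, 10]: {-10, -9, -8, -7, -6, -5, -4, -3, -2, -1, 0, 1, 2, 3, 4, 5, 6, 7, 8, 9, 10}.

Counting them gives 21 values.

Answer: 21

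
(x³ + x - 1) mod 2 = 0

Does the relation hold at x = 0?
x = 0: LHS = (0³ + 0 - 1) mod 2 = (-1) mod 2 = 1; 1 = 0 — FAILS

The relation fails at x = 0, so x = 0 is a counterexample.

Answer: No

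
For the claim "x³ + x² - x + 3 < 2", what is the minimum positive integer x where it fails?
Testing positive integers:
x = 1: LHS = 1³ + 1² - 1 + 3 = 4; 4 < 2 — FAILS  ← smallest positive counterexample

Answer: x = 1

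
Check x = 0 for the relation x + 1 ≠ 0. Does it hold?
x = 0: LHS = 0 + 1 = 1; 1 ≠ 0 — holds

The relation is satisfied at x = 0.

Answer: Yes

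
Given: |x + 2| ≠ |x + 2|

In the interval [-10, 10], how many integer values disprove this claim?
Counterexamples in [-10, 10]: {-10, -9, -8, -7, -6, -5, -4, -3, -2, -1, 0, 1, 2, 3, 4, 5, 6, 7, 8, 9, 10}.

Counting them gives 21 values.

Answer: 21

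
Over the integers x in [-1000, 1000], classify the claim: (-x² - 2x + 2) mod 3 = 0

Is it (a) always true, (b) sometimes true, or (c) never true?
Holds at x = -1: LHS = (-(-1)² - 2·(-1) + 2) mod 3 = 3 mod 3 = 0; 0 = 0 — holds
Fails at x = 0: LHS = (-0² - 2·0 + 2) mod 3 = 2 mod 3 = 2; 2 = 0 — FAILS
It is satisfied by some integers in the range but not all.

Answer: Sometimes true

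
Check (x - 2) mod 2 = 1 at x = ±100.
x = 100: LHS = (100 - 2) mod 2 = 98 mod 2 = 0; 0 = 1 — FAILS
x = -100: LHS = ((-100) - 2) mod 2 = (-102) mod 2 = 0; 0 = 1 — FAILS

Answer: No, fails for both x = 100 and x = -100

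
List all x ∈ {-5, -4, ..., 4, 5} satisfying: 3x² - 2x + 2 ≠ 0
Over all integers in [-5, 5], LHS − RHS is always positive; it is smallest at x = 0, where it equals 2:
x = 0: LHS = 3·0² - 2·0 + 2 = 2; 2 ≠ 0 — holds
At the ends of the range:
x = -5: LHS = 3·(-5)² - 2·(-5) + 2 = 87; 87 ≠ 0 — holds
x = 5: LHS = 3·5² - 2·5 + 2 = 67; 67 ≠ 0 — holds
Hence LHS − RHS is never 0, i.e. the two sides are never equal, so the relation holds for every integer in [-5, 5].

Answer: All integers in [-5, 5]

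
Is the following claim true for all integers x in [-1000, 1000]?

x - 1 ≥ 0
The claim fails at x = 0:
x = 0: LHS = 0 - 1 = -1; -1 ≥ 0 — FAILS

Because a single integer refutes it, the statement is false.

Answer: False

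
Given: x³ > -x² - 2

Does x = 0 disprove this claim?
Substitute x = 0 into the relation:
x = 0: LHS = 0³ = 0, RHS = -0² - 2 = -2; 0 > -2 — holds

The claim holds here, so x = 0 is not a counterexample. (A counterexample exists elsewhere, e.g. x = -2.)

Answer: No, x = 0 is not a counterexample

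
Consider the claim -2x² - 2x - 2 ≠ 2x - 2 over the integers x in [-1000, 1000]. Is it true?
The claim fails at x = 0:
x = 0: LHS = -2·0² - 2·0 - 2 = -2, RHS = 2·0 - 2 = -2; -2 ≠ -2 — FAILS

Because a single integer refutes it, the statement is false.

Answer: False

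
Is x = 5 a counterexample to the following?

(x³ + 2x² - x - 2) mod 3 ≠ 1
Substitute x = 5 into the relation:
x = 5: LHS = (5³ + 2·5² - 5 - 2) mod 3 = 168 mod 3 = 0; 0 ≠ 1 — holds

The claim holds here, so x = 5 is not a counterexample. (A counterexample exists elsewhere, e.g. x = 0.)

Answer: No, x = 5 is not a counterexample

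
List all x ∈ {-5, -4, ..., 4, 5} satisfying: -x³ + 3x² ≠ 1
Track d = LHS − RHS over the integers in [-5, 5]. Equality would need d = 0, but d changes sign only between consecutive integers, jumping over 0:
x = -1: LHS = -(-1)³ + 3·(-1)² = 4; 4 ≠ 1 — holds  (d = 3)
x = 0: LHS = -0³ + 3·0² = 0; 0 ≠ 1 — holds  (d = -1)
x = 0: LHS = -0³ + 3·0² = 0; 0 ≠ 1 — holds  (d = -1)
x = 1: LHS = -1³ + 3·1² = 2; 2 ≠ 1 — holds  (d = 1)
x = 2: LHS = -2³ + 3·2² = 4; 4 ≠ 1 — holds  (d = 3)
x = 3: LHS = -3³ + 3·3² = 0; 0 ≠ 1 — holds  (d = -1)
Away from these crossings d keeps a constant sign, and checking every integer in [-5, 5] confirms d ≠ 0 throughout. Hence the two sides are never equal, so the relation holds for every integer in [-5, 5].

Answer: All integers in [-5, 5]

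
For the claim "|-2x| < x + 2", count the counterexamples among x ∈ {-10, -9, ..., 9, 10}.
Counterexamples in [-10, 10]: {-10, -9, -8, -7, -6, -5, -4, -3, -2, -1, 2, 3, 4, 5, 6, 7, 8, 9, 10}.

Counting them gives 19 values.

Answer: 19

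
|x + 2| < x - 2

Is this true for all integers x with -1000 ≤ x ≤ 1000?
The claim fails at x = 0:
x = 0: LHS = |0 + 2| = |2| = 2, RHS = 0 - 2 = -2; 2 < -2 — FAILS

Because a single integer refutes it, the statement is false.

Answer: False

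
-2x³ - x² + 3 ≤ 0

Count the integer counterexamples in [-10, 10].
Counterexamples in [-10, 10]: {-10, -9, -8, -7, -6, -5, -4, -3, -2, -1, 0}.

Counting them gives 11 values.

Answer: 11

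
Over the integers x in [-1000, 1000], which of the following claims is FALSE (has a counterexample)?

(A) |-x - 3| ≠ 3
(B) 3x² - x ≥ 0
(A) x = 0: LHS = |-0 - 3| = |-3| = 3; 3 ≠ 3 — FAILS

(B) Over all integers in [-1000, 1000], LHS − RHS is smallest at x = 0, where it equals 0:
x = 0: LHS = 3·0² - 0 = 0; 0 ≥ 0 — holds
At the ends of the range:
x = -1000: LHS = 3·(-1000)² - (-1000) = 3001000; 3001000 ≥ 0 — holds
x = 1000: LHS = 3·1000² - 1000 = 2999000; 2999000 ≥ 0 — holds
Hence LHS − RHS is never negative, i.e. LHS ≥ RHS throughout, so the relation holds for every integer in [-1000, 1000].

Only (A) has a counterexample.

Answer: A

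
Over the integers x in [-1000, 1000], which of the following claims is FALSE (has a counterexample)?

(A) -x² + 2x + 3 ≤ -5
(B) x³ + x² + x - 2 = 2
(A) x = 0: LHS = -0² + 2·0 + 3 = 3; 3 ≤ -5 — FAILS
(B) x = 0: LHS = 0³ + 0² + 0 - 2 = -2; -2 = 2 — FAILS

Answer: Both A and B are false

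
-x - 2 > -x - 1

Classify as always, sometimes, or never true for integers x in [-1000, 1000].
Over all integers in [-1000, 1000], LHS − RHS is largest at x = 0, where it equals -1:
x = 0: LHS = -0 - 2 = -2, RHS = -0 - 1 = -1; -2 > -1 — FAILS
At the ends of the range:
x = -1000: LHS = -(-1000) - 2 = 998, RHS = -(-1000) - 1 = 999; 998 > 999 — FAILS
x = 1000: LHS = -1000 - 2 = -1002, RHS = -1000 - 1 = -1001; -1002 > -1001 — FAILS
Hence LHS − RHS is never positive, i.e. LHS ≤ RHS throughout, so the claimed relation (>) fails for every integer in [-1000, 1000].

No integer in the range satisfies it.

Answer: Never true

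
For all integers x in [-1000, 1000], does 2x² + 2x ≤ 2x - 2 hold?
The claim fails at x = 0:
x = 0: LHS = 2·0² + 2·0 = 0, RHS = 2·0 - 2 = -2; 0 ≤ -2 — FAILS

Because a single integer refutes it, the statement is false.

Answer: False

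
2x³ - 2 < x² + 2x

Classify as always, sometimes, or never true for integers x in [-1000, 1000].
Holds at x = 0: LHS = 2·0³ - 2 = -2, RHS = 0² + 2·0 = 0; -2 < 0 — holds
Fails at x = 2: LHS = 2·2³ - 2 = 14, RHS = 2² + 2·2 = 8; 14 < 8 — FAILS
It is satisfied by some integers in the range but not all.

Answer: Sometimes true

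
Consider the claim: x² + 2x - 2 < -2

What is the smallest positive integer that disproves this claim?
Testing positive integers:
x = 1: LHS = 1² + 2·1 - 2 = 1; 1 < -2 — FAILS  ← smallest positive counterexample

Answer: x = 1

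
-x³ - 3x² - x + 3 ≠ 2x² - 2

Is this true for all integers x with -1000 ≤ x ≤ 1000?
Track d = LHS − RHS over the integers in [-1000, 1000]. Equality would need d = 0, but d changes sign only between consecutive integers, jumping over 0:
x = -5: LHS = -(-5)³ - 3·(-5)² - (-5) + 3 = 58, RHS = 2·(-5)² - 2 = 48; 58 ≠ 48 — holds  (d = 10)
x = -4: LHS = -(-4)³ - 3·(-4)² - (-4) + 3 = 23, RHS = 2·(-4)² - 2 = 30; 23 ≠ 30 — holds  (d = -7)
x = -2: LHS = -(-2)³ - 3·(-2)² - (-2) + 3 = 1, RHS = 2·(-2)² - 2 = 6; 1 ≠ 6 — holds  (d = -5)
x = -1: LHS = -(-1)³ - 3·(-1)² - (-1) + 3 = 2, RHS = 2·(-1)² - 2 = 0; 2 ≠ 0 — holds  (d = 2)
x = 0: LHS = -0³ - 3·0² - 0 + 3 = 3, RHS = 2·0² - 2 = -2; 3 ≠ -2 — holds  (d = 5)
x = 1: LHS = -1³ - 3·1² - 1 + 3 = -2, RHS = 2·1² - 2 = 0; -2 ≠ 0 — holds  (d = -2)
Away from these crossings d keeps a constant sign, and checking every integer in [-1000, 1000] confirms d ≠ 0 throughout. Hence the two sides are never equal, so the relation holds for every integer in [-1000, 1000].

No counterexample exists.

Answer: True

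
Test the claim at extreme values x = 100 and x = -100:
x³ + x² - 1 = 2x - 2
x = 100: LHS = 100³ + 100² - 1 = 1009999, RHS = 2·100 - 2 = 198; 1009999 = 198 — FAILS
x = -100: LHS = (-100)³ + (-100)² - 1 = -990001, RHS = 2·(-100) - 2 = -202; -990001 = -202 — FAILS

Answer: No, fails for both x = 100 and x = -100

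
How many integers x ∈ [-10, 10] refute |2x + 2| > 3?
Counterexamples in [-10, 10]: {-2, -1, 0}.

Counting them gives 3 values.

Answer: 3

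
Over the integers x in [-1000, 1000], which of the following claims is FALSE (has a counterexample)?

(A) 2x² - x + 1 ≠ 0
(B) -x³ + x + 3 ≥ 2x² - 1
(A) Over all integers in [-1000, 1000], LHS − RHS is always positive; it is smallest at x = 0, where it equals 1:
x = 0: LHS = 2·0² - 0 + 1 = 1; 1 ≠ 0 — holds
At the ends of the range:
x = -1000: LHS = 2·(-1000)² - (-1000) + 1 = 2001001; 2001001 ≠ 0 — holds
x = 1000: LHS = 2·1000² - 1000 + 1 = 1999001; 1999001 ≠ 0 — holds
Hence LHS − RHS is never 0, i.e. the two sides are never equal, so the relation holds for every integer in [-1000, 1000].

(B) x = 2: LHS = -2³ + 2 + 3 = -3, RHS = 2·2² - 1 = 7; -3 ≥ 7 — FAILS

Only (B) has a counterexample.

Answer: B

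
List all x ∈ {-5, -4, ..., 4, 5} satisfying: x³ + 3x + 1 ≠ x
Track d = LHS − RHS over the integers in [-5, 5]. Equality would need d = 0, but d changes sign only between consecutive integers, jumping over 0:
x = -1: LHS = (-1)³ + 3·(-1) + 1 = -3; -3 ≠ -1 — holds  (d = -2)
x = 0: LHS = 0³ + 3·0 + 1 = 1; 1 ≠ 0 — holds  (d = 1)
Away from these crossings d keeps a constant sign, and checking every integer in [-5, 5] confirms d ≠ 0 throughout. Hence the two sides are never equal, so the relation holds for every integer in [-5, 5].

Answer: All integers in [-5, 5]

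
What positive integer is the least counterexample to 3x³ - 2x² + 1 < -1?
Testing positive integers:
x = 1: LHS = 3·1³ - 2·1² + 1 = 2; 2 < -1 — FAILS  ← smallest positive counterexample

Answer: x = 1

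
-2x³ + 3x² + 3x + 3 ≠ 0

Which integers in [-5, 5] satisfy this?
Track d = LHS − RHS over the integers in [-5, 5]. Equality would need d = 0, but d changes sign only between consecutive integers, jumping over 0:
x = 2: LHS = -2·2³ + 3·2² + 3·2 + 3 = 5; 5 ≠ 0 — holds  (d = 5)
x = 3: LHS = -2·3³ + 3·3² + 3·3 + 3 = -15; -15 ≠ 0 — holds  (d = -15)
Away from these crossings d keeps a constant sign, and checking every integer in [-5, 5] confirms d ≠ 0 throughout. Hence the two sides are never equal, so the relation holds for every integer in [-5, 5].

Answer: All integers in [-5, 5]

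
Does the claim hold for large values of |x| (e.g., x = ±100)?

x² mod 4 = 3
x = 100: LHS = (100²) mod 4 = 10000 mod 4 = 0; 0 = 3 — FAILS
x = -100: LHS = ((-100)²) mod 4 = 10000 mod 4 = 0; 0 = 3 — FAILS

Answer: No, fails for both x = 100 and x = -100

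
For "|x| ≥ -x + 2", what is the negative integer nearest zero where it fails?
Testing negative integers from -1 downward:
x = -1: LHS = |-1| = 1, RHS = -(-1) + 2 = 3; 1 ≥ 3 — FAILS  ← closest negative counterexample to 0

Answer: x = -1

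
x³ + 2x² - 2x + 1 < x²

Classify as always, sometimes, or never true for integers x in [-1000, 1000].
Holds at x = -3: LHS = (-3)³ + 2·(-3)² - 2·(-3) + 1 = -2, RHS = (-3)² = 9; -2 < 9 — holds
Fails at x = 0: LHS = 0³ + 2·0² - 2·0 + 1 = 1, RHS = 0² = 0; 1 < 0 — FAILS
It is satisfied by some integers in the range but not all.

Answer: Sometimes true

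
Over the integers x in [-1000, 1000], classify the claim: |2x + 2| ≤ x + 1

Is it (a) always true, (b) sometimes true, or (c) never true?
Holds at x = -1: LHS = |2·(-1) + 2| = |0| = 0, RHS = (-1) + 1 = 0; 0 ≤ 0 — holds
Fails at x = 0: LHS = |2·0 + 2| = |2| = 2, RHS = 0 + 1 = 1; 2 ≤ 1 — FAILS
It is satisfied by some integers in the range but not all.

Answer: Sometimes true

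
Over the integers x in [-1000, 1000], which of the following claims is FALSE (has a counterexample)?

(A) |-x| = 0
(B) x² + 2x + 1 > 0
(A) x = 1: LHS = |-1| = 1; 1 = 0 — FAILS
(B) x = -1: LHS = (-1)² + 2·(-1) + 1 = 0; 0 > 0 — FAILS

Answer: Both A and B are false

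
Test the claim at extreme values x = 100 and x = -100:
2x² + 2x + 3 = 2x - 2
x = 100: LHS = 2·100² + 2·100 + 3 = 20203, RHS = 2·100 - 2 = 198; 20203 = 198 — FAILS
x = -100: LHS = 2·(-100)² + 2·(-100) + 3 = 19803, RHS = 2·(-100) - 2 = -202; 19803 = -202 — FAILS

Answer: No, fails for both x = 100 and x = -100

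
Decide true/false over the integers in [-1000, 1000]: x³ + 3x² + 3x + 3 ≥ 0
The claim fails at x = -3:
x = -3: LHS = (-3)³ + 3·(-3)² + 3·(-3) + 3 = -6; -6 ≥ 0 — FAILS

Because a single integer refutes it, the statement is false.

Answer: False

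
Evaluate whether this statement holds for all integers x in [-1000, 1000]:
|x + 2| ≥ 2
The claim fails at x = -1:
x = -1: LHS = |(-1) + 2| = |1| = 1; 1 ≥ 2 — FAILS

Because a single integer refutes it, the statement is false.

Answer: False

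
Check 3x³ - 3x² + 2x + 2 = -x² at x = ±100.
x = 100: LHS = 3·100³ - 3·100² + 2·100 + 2 = 2970202, RHS = -100² = -10000; 2970202 = -10000 — FAILS
x = -100: LHS = 3·(-100)³ - 3·(-100)² + 2·(-100) + 2 = -3030198, RHS = -(-100)² = -10000; -3030198 = -10000 — FAILS

Answer: No, fails for both x = 100 and x = -100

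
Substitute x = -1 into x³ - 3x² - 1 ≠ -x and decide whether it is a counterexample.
Substitute x = -1 into the relation:
x = -1: LHS = (-1)³ - 3·(-1)² - 1 = -5, RHS = -(-1) = 1; -5 ≠ 1 — holds

The relation holds at x = -1, so it is not a counterexample.

Answer: No, x = -1 is not a counterexample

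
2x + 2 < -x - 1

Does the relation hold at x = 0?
x = 0: LHS = 2·0 + 2 = 2, RHS = -0 - 1 = -1; 2 < -1 — FAILS

The relation fails at x = 0, so x = 0 is a counterexample.

Answer: No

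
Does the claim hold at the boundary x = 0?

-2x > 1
x = 0: LHS = -2·0 = 0; 0 > 1 — FAILS

The relation fails at x = 0, so x = 0 is a counterexample.

Answer: No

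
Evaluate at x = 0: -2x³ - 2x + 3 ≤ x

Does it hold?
x = 0: LHS = -2·0³ - 2·0 + 3 = 3; 3 ≤ 0 — FAILS

The relation fails at x = 0, so x = 0 is a counterexample.

Answer: No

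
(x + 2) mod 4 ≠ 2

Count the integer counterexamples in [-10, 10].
Counterexamples in [-10, 10]: {-8, -4, 0, 4, 8}.

Counting them gives 5 values.

Answer: 5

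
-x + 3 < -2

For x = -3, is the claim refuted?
Substitute x = -3 into the relation:
x = -3: LHS = -(-3) + 3 = 6; 6 < -2 — FAILS

Since the claim fails at x = -3, this value is a counterexample.

Answer: Yes, x = -3 is a counterexample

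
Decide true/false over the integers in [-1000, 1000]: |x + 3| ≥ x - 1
Over all integers in [-1000, 1000], LHS − RHS is smallest at x = 0, where it equals 4:
x = 0: LHS = |0 + 3| = |3| = 3, RHS = 0 - 1 = -1; 3 ≥ -1 — holds
At the ends of the range:
x = -1000: LHS = |(-1000) + 3| = |-997| = 997, RHS = (-1000) - 1 = -1001; 997 ≥ -1001 — holds
x = 1000: LHS = |1000 + 3| = |1003| = 1003, RHS = 1000 - 1 = 999; 1003 ≥ 999 — holds
Hence LHS − RHS is never negative, i.e. LHS ≥ RHS throughout, so the relation holds for every integer in [-1000, 1000].

No counterexample exists.

Answer: True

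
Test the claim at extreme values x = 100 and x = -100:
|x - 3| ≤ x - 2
x = 100: LHS = |100 - 3| = |97| = 97, RHS = 100 - 2 = 98; 97 ≤ 98 — holds
x = -100: LHS = |(-100) - 3| = |-103| = 103, RHS = (-100) - 2 = -102; 103 ≤ -102 — FAILS

Answer: Partially: holds for x = 100, fails for x = -100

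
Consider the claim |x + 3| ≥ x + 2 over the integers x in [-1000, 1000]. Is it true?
Over all integers in [-1000, 1000], LHS − RHS is smallest at x = 0, where it equals 1:
x = 0: LHS = |0 + 3| = |3| = 3, RHS = 0 + 2 = 2; 3 ≥ 2 — holds
At the ends of the range:
x = -1000: LHS = |(-1000) + 3| = |-997| = 997, RHS = (-1000) + 2 = -998; 997 ≥ -998 — holds
x = 1000: LHS = |1000 + 3| = |1003| = 1003, RHS = 1000 + 2 = 1002; 1003 ≥ 1002 — holds
Hence LHS − RHS is never negative, i.e. LHS ≥ RHS throughout, so the relation holds for every integer in [-1000, 1000].

No counterexample exists.

Answer: True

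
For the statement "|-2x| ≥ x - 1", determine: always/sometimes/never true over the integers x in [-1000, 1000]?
Over all integers in [-1000, 1000], LHS − RHS is smallest at x = 0, where it equals 1:
x = 0: LHS = |-2·0| = |0| = 0, RHS = 0 - 1 = -1; 0 ≥ -1 — holds
At the ends of the range:
x = -1000: LHS = |-2·(-1000)| = |2000| = 2000, RHS = (-1000) - 1 = -1001; 2000 ≥ -1001 — holds
x = 1000: LHS = |-2·1000| = |-2000| = 2000, RHS = 1000 - 1 = 999; 2000 ≥ 999 — holds
Hence LHS − RHS is never negative, i.e. LHS ≥ RHS throughout, so the relation holds for every integer in [-1000, 1000].

No counterexample exists.

Answer: Always true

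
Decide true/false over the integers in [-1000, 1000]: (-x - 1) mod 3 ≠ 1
The claim fails at x = 1:
x = 1: LHS = (-1 - 1) mod 3 = (-2) mod 3 = 1; 1 ≠ 1 — FAILS

Because a single integer refutes it, the statement is false.

Answer: False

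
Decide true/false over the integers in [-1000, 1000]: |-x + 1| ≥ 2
The claim fails at x = 0:
x = 0: LHS = |-0 + 1| = |1| = 1; 1 ≥ 2 — FAILS

Because a single integer refutes it, the statement is false.

Answer: False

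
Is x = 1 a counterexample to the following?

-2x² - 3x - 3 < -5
Substitute x = 1 into the relation:
x = 1: LHS = -2·1² - 3·1 - 3 = -8; -8 < -5 — holds

The claim holds here, so x = 1 is not a counterexample. (A counterexample exists elsewhere, e.g. x = 0.)

Answer: No, x = 1 is not a counterexample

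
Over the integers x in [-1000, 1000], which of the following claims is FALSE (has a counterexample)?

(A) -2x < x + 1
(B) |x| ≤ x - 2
(A) x = -1: LHS = -2·(-1) = 2, RHS = (-1) + 1 = 0; 2 < 0 — FAILS
(B) x = 0: LHS = |0| = 0, RHS = 0 - 2 = -2; 0 ≤ -2 — FAILS

Answer: Both A and B are false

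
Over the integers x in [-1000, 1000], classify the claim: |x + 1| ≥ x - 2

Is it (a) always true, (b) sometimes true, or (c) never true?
Over all integers in [-1000, 1000], LHS − RHS is smallest at x = 0, where it equals 3:
x = 0: LHS = |0 + 1| = |1| = 1, RHS = 0 - 2 = -2; 1 ≥ -2 — holds
At the ends of the range:
x = -1000: LHS = |(-1000) + 1| = |-999| = 999, RHS = (-1000) - 2 = -1002; 999 ≥ -1002 — holds
x = 1000: LHS = |1000 + 1| = |1001| = 1001, RHS = 1000 - 2 = 998; 1001 ≥ 998 — holds
Hence LHS − RHS is never negative, i.e. LHS ≥ RHS throughout, so the relation holds for every integer in [-1000, 1000].

No counterexample exists.

Answer: Always true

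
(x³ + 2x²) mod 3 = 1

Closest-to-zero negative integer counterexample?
Testing negative integers from -1 downward:
x = -1: LHS = ((-1)³ + 2·(-1)²) mod 3 = 1 mod 3 = 1; 1 = 1 — holds
x = -2: LHS = ((-2)³ + 2·(-2)²) mod 3 = 0 mod 3 = 0; 0 = 1 — FAILS  ← closest negative counterexample to 0

Answer: x = -2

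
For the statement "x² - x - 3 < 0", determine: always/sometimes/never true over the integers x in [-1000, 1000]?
Holds at x = 0: LHS = 0² - 0 - 3 = -3; -3 < 0 — holds
Fails at x = -2: LHS = (-2)² - (-2) - 3 = 3; 3 < 0 — FAILS
It is satisfied by some integers in the range but not all.

Answer: Sometimes true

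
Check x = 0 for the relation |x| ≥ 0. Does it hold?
x = 0: LHS = |0| = 0; 0 ≥ 0 — holds

The relation is satisfied at x = 0.

Answer: Yes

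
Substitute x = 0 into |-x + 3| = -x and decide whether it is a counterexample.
Substitute x = 0 into the relation:
x = 0: LHS = |-0 + 3| = |3| = 3, RHS = -0 = 0; 3 = 0 — FAILS

Since the claim fails at x = 0, this value is a counterexample.

Answer: Yes, x = 0 is a counterexample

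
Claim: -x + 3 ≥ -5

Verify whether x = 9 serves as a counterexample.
Substitute x = 9 into the relation:
x = 9: LHS = -9 + 3 = -6; -6 ≥ -5 — FAILS

Since the claim fails at x = 9, this value is a counterexample.

Answer: Yes, x = 9 is a counterexample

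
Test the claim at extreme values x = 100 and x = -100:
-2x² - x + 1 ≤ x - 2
x = 100: LHS = -2·100² - 100 + 1 = -20099, RHS = 100 - 2 = 98; -20099 ≤ 98 — holds
x = -100: LHS = -2·(-100)² - (-100) + 1 = -19899, RHS = (-100) - 2 = -102; -19899 ≤ -102 — holds

Answer: Yes, holds for both x = 100 and x = -100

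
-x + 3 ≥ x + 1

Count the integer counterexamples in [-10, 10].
Counterexamples in [-10, 10]: {2, 3, 4, 5, 6, 7, 8, 9, 10}.

Counting them gives 9 values.

Answer: 9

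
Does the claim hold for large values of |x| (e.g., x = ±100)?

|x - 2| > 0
x = 100: LHS = |100 - 2| = |98| = 98; 98 > 0 — holds
x = -100: LHS = |(-100) - 2| = |-102| = 102; 102 > 0 — holds

Answer: Yes, holds for both x = 100 and x = -100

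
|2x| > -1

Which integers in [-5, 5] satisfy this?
An absolute value is never negative, so the left side is ≥ 0 for every x, while the right side is -1. Tightest case in [-5, 5] is x = 0:
x = 0: LHS = |2·0| = |0| = 0; 0 > -1 — holds
Hence LHS − RHS is never zero or negative, i.e. LHS > RHS throughout, so the relation holds for every integer in [-5, 5].

Answer: All integers in [-5, 5]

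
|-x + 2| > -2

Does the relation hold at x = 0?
x = 0: LHS = |-0 + 2| = |2| = 2; 2 > -2 — holds

The relation is satisfied at x = 0.

Answer: Yes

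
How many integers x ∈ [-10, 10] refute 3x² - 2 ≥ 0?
Counterexamples in [-10, 10]: {0}.

Counting them gives 1 values.

Answer: 1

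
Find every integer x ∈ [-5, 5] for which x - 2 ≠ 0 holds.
Holds for: {-5, -4, -3, -2, -1, 0, 1, 3, 4, 5}
Fails for: {2}

Answer: {-5, -4, -3, -2, -1, 0, 1, 3, 4, 5}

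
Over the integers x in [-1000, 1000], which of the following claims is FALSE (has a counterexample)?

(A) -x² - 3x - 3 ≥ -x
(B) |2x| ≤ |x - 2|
(A) x = 0: LHS = -0² - 3·0 - 3 = -3, RHS = -0 = 0; -3 ≥ 0 — FAILS
(B) x = 1: LHS = |2·1| = |2| = 2, RHS = |1 - 2| = |-1| = 1; 2 ≤ 1 — FAILS

Answer: Both A and B are false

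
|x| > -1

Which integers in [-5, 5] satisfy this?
An absolute value is never negative, so the left side is ≥ 0 for every x, while the right side is -1. Tightest case in [-5, 5] is x = 0:
x = 0: LHS = |0| = 0; 0 > -1 — holds
Hence LHS − RHS is never zero or negative, i.e. LHS > RHS throughout, so the relation holds for every integer in [-5, 5].

Answer: All integers in [-5, 5]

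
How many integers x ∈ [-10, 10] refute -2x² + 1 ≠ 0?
Track d = LHS − RHS over the integers in [-10, 10]. Equality would need d = 0, but d changes sign only between consecutive integers, jumping over 0:
x = -1: LHS = -2·(-1)² + 1 = -1; -1 ≠ 0 — holds  (d = -1)
x = 0: LHS = -2·0² + 1 = 1; 1 ≠ 0 — holds  (d = 1)
x = 0: LHS = -2·0² + 1 = 1; 1 ≠ 0 — holds  (d = 1)
x = 1: LHS = -2·1² + 1 = -1; -1 ≠ 0 — holds  (d = -1)
Away from these crossings d keeps a constant sign, and checking every integer in [-10, 10] confirms d ≠ 0 throughout. Hence the two sides are never equal, so the relation holds for every integer in [-10, 10].

No counterexample appears in that range.

Answer: 0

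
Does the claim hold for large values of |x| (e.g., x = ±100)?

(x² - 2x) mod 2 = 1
x = 100: LHS = (100² - 2·100) mod 2 = 9800 mod 2 = 0; 0 = 1 — FAILS
x = -100: LHS = ((-100)² - 2·(-100)) mod 2 = 10200 mod 2 = 0; 0 = 1 — FAILS

Answer: No, fails for both x = 100 and x = -100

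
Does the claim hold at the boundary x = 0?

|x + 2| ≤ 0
x = 0: LHS = |0 + 2| = |2| = 2; 2 ≤ 0 — FAILS

The relation fails at x = 0, so x = 0 is a counterexample.

Answer: No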